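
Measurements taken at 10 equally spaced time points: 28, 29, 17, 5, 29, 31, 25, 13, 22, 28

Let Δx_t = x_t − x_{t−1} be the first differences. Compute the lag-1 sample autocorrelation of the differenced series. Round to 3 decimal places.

First differences Δx: 1, -12, -12, 24, 2, -6, -12, 9, 6
Mean of differences = 0.0000
Numerator Σ(Δx_t−Δx̄)(Δx_{t+1}−Δx̄) = -102.0000
Denominator Σ(Δx_t−Δx̄)² = 1166.0000
r_1(Δx) = -102.0000 / 1166.0000 = -0.087

-0.087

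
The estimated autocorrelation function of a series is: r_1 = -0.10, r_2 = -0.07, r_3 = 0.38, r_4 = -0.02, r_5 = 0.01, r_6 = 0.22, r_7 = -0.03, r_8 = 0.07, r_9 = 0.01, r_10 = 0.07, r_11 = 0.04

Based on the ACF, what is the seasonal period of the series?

The largest autocorrelation is r_3 = 0.38, with a weaker echo at lag 6 (0.22); the remaining lags stay at or below 0.07.
The dominant spike at lag 3 indicates a seasonal period of 3.

3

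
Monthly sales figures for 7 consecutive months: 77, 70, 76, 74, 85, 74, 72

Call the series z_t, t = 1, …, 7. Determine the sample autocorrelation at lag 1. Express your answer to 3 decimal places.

-0.250

Mean z̄ = (77 + 70 + 76 + 74 + 85 + 74 + 72)/7 = 75.4286
Deviations from mean: 1.5714, -5.4286, 0.5714, -1.4286, 9.5714, -1.4286, -3.4286
Numerator Σ_{t=1}^{6}(z_t−z̄)(z_{t+1}−z̄) = -34.8980
Denominator Σ(z_t−z̄)² = 139.7143
r_1 = -34.8980 / 139.7143 = -0.250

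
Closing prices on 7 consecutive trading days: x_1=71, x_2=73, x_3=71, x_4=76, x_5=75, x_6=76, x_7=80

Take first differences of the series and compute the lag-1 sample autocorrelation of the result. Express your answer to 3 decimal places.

First differences Δx: 2, -2, 5, -1, 1, 4
Mean of differences = 1.5000
Numerator Σ(Δx_t−Δx̄)(Δx_{t+1}−Δx̄) = -22.7500
Denominator Σ(Δx_t−Δx̄)² = 37.5000
r_1(Δx) = -22.7500 / 37.5000 = -0.607

-0.607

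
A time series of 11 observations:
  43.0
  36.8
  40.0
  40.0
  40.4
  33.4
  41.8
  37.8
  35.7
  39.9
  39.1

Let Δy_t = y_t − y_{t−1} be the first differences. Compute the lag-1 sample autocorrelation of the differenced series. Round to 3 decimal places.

-0.573

First differences Δy: -6.2, 3.2, 0.0, 0.4, -7.0, 8.4, -4.0, -2.1, 4.2, -0.8
Mean of differences = -0.3900
Numerator Σ(Δy_t−Δȳ)(Δy_{t+1}−Δȳ) = -117.7631
Denominator Σ(Δy_t−Δȳ)² = 205.5690
r_1(Δy) = -117.7631 / 205.5690 = -0.573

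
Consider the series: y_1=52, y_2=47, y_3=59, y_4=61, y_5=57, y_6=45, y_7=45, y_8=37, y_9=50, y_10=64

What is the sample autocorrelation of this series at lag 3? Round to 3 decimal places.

-0.434

Mean ȳ = (52 + 47 + 59 + 61 + 57 + 45 + 45 + 37 + 50 + 64)/10 = 51.7000
Σ(y_t−ȳ)(y_{t+3}−ȳ) = (2.7900) + (-24.9100) + (-48.9100) + (-62.3100) + (-77.9100) + (11.3900) + (-82.4100) = -282.2700
Denominator Σ(y_t−ȳ)² = 650.1000
r_3 = -282.2700 / 650.1000 = -0.434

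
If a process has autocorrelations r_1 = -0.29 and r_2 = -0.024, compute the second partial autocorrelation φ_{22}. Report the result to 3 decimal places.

φ_{22} = (r_2 − r_1²) / (1 − r_1²)
r_1² = (-0.29)² = 0.0841
Numerator = -0.024 − 0.0841 = -0.1081; denominator = 1 − 0.0841 = 0.9159
φ_{22} = -0.1081 / 0.9159 = -0.118

-0.118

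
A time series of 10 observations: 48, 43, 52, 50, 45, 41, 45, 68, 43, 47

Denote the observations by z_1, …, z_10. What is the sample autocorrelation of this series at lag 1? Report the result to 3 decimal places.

Mean z̄ = (48 + 43 + 52 + 50 + 45 + 41 + 45 + 68 + 43 + 47)/10 = 48.2000
Numerator Σ_{t=1}^{9}(z_t−z̄)(z_{t+1}−z̄) = -131.6400
Denominator Σ(z_t−z̄)² = 537.6000
r_1 = -131.6400 / 537.6000 = -0.245

-0.245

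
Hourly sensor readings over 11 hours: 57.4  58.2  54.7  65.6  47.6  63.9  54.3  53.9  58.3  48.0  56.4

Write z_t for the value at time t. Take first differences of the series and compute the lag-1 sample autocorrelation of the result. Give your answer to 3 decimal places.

-0.810

First differences Δz: 0.8, -3.5, 10.9, -18.0, 16.3, -9.6, -0.4, 4.4, -10.3, 8.4
Mean of differences = -0.1000
Numerator Σ(Δz_t−Δz̄)(Δz_{t+1}−Δz̄) = -817.8200
Denominator Σ(Δz_t−Δz̄)² = 1009.6200
r_1(Δz) = -817.8200 / 1009.6200 = -0.810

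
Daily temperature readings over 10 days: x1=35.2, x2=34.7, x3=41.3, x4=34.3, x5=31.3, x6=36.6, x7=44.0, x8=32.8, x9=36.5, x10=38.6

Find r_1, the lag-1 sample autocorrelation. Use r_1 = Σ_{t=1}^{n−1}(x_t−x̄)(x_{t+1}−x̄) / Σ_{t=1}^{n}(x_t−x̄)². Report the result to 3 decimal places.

Mean x̄ = (35.2 + 34.7 + 41.3 + 34.3 + 31.3 + 36.6 + 44.0 + 32.8 + 36.5 + 38.6)/10 = 36.5300
Numerator Σ_{t=1}^{9}(x_t−x̄)(x_{t+1}−x̄) = -32.9259
Denominator Σ(x_t−x̄)² = 134.2010
r_1 = -32.9259 / 134.2010 = -0.245

-0.245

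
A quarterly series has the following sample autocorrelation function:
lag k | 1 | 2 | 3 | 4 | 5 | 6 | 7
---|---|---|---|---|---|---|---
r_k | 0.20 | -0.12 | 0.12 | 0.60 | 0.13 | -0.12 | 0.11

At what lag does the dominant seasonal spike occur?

The largest autocorrelation is r_4 = 0.60; the remaining lags stay at or below 0.20.
The dominant spike at lag 4 indicates a seasonal period of 4.

4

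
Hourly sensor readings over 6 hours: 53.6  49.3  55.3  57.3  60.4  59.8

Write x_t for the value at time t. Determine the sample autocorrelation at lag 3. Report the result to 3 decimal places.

Mean x̄ = (53.6 + 49.3 + 55.3 + 57.3 + 60.4 + 59.8)/6 = 55.9500
Deviations from mean: -2.3500, -6.6500, -0.6500, 1.3500, 4.4500, 3.8500
Numerator Σ_{t=1}^{3}(x_t−x̄)(x_{t+3}−x̄) = -35.2675
Denominator Σ(x_t−x̄)² = 86.6150
r_3 = -35.2675 / 86.6150 = -0.407

-0.407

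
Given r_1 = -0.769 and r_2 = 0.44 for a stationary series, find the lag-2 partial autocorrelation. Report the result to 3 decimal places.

-0.370

φ_{22} = (r_2 − r_1²) / (1 − r_1²)
r_1² = (-0.769)² = 0.591361
Numerator = 0.44 − 0.5914 = -0.1514; denominator = 1 − 0.5914 = 0.4086
φ_{22} = -0.1514 / 0.4086 = -0.370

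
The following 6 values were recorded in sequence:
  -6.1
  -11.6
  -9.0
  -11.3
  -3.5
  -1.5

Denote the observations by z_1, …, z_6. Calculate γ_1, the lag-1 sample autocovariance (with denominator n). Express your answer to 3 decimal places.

2.766

Mean z̄ = (-6.1 − 11.6 − 9.0 − 11.3 − 3.5 − 1.5)/6 = -7.1667
Σ_{t=1}^{5}(z_t−z̄)(z_{t+1}−z̄) = 16.5989
γ_1 = 16.5989 / 6 = 2.766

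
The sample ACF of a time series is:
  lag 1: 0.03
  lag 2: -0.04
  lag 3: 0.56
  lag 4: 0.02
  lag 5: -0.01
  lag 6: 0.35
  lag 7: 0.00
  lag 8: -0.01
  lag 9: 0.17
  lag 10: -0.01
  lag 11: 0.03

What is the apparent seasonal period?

The largest autocorrelation is r_3 = 0.56, with weaker echoes at lags 6 (0.35) and 9 (0.17); the remaining lags stay at or below 0.03.
The dominant spike at lag 3 indicates a seasonal period of 3.

3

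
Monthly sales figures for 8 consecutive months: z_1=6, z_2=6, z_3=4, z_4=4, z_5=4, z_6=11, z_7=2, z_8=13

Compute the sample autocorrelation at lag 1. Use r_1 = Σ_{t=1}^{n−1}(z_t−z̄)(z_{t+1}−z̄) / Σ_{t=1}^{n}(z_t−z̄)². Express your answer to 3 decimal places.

-0.481

Mean z̄ = (6 + 6 + 4 + 4 + 4 + 11 + 2 + 13)/8 = 6.2500
Numerator Σ_{t=1}^{7}(z_t−z̄)(z_{t+1}−z̄) = -48.8125
Denominator Σ(z_t−z̄)² = 101.5000
r_1 = -48.8125 / 101.5000 = -0.481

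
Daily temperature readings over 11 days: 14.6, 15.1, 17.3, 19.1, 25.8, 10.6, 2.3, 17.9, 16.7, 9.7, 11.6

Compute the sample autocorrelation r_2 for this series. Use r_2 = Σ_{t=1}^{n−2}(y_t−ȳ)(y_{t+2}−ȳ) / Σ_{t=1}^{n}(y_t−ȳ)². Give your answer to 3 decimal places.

-0.501

Mean ȳ = (14.6 + 15.1 + 17.3 + 19.1 + 25.8 + 10.6 + 2.3 + 17.9 + 16.7 + 9.7 + 11.6)/11 = 14.6091
Numerator Σ_{t=1}^{9}(y_t−ȳ)(y_{t+2}−ȳ) = -184.8383
Denominator Σ(y_t−ȳ)² = 368.8291
r_2 = -184.8383 / 368.8291 = -0.501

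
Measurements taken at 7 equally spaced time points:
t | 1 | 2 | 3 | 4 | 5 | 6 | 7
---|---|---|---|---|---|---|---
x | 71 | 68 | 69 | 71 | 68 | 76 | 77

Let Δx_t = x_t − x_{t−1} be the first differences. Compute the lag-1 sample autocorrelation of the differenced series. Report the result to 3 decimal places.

-0.390

First differences Δx: -3, 1, 2, -3, 8, 1
Mean of differences = 1.0000
Numerator Σ(Δx_t−Δx̄)(Δx_{t+1}−Δx̄) = -32.0000
Denominator Σ(Δx_t−Δx̄)² = 82.0000
r_1(Δx) = -32.0000 / 82.0000 = -0.390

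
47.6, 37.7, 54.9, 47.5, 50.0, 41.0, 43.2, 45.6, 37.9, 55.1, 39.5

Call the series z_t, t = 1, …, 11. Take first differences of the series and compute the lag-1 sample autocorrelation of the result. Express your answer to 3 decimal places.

First differences Δz: -9.9, 17.2, -7.4, 2.5, -9.0, 2.2, 2.4, -7.7, 17.2, -15.6
Mean of differences = -0.8100
Numerator Σ(Δz_t−Δz̄)(Δz_{t+1}−Δz̄) = -758.8821
Denominator Σ(Δz_t−Δz̄)² = 1138.3890
r_1(Δz) = -758.8821 / 1138.3890 = -0.667

-0.667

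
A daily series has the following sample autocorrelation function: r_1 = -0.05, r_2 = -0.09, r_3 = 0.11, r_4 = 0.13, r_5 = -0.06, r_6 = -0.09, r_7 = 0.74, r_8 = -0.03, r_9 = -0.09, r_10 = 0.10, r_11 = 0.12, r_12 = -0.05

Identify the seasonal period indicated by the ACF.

The largest autocorrelation is r_7 = 0.74; the remaining lags stay at or below 0.13.
The dominant spike at lag 7 indicates a seasonal period of 7.

7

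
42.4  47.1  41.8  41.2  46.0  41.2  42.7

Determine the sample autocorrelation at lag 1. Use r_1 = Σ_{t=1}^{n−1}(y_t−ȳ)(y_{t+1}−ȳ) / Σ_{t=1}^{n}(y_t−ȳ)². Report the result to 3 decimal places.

Mean ȳ = (42.4 + 47.1 + 41.8 + 41.2 + 46.0 + 41.2 + 42.7)/7 = 43.2000
Deviations from mean: -0.8000, 3.9000, -1.4000, -2.0000, 2.8000, -2.0000, -0.5000
Σ(y_t−ȳ)(y_{t+1}−ȳ) = (-3.1200) + (-5.4600) + (2.8000) + (-5.6000) + (-5.6000) + (1.0000) = -15.9800
Denominator Σ(y_t−ȳ)² = 33.9000
r_1 = -15.9800 / 33.9000 = -0.471

-0.471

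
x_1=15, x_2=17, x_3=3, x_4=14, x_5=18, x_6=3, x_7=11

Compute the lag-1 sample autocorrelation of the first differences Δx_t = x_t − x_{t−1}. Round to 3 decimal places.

First differences Δx: 2, -14, 11, 4, -15, 8
Mean of differences = -0.6667
Numerator Σ(Δx_t−Δx̄)(Δx_{t+1}−Δx̄) = -327.7778
Denominator Σ(Δx_t−Δx̄)² = 623.3333
r_1(Δx) = -327.7778 / 623.3333 = -0.526

-0.526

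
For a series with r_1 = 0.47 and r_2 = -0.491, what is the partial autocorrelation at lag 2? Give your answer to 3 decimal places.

-0.914

φ_{22} = (r_2 − r_1²) / (1 − r_1²)
r_1² = (0.47)² = 0.2209
Numerator = -0.491 − 0.2209 = -0.7119; denominator = 1 − 0.2209 = 0.7791
φ_{22} = -0.7119 / 0.7791 = -0.914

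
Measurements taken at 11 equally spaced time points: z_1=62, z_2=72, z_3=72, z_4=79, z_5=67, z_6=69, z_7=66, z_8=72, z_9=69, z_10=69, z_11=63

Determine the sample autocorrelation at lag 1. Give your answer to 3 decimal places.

-0.055

Mean z̄ = (62 + 72 + 72 + 79 + 67 + 69 + 66 + 72 + 69 + 69 + 63)/11 = 69.0909
Numerator Σ_{t=1}^{10}(z_t−z̄)(z_{t+1}−z̄) = -12.2810
Denominator Σ(z_t−z̄)² = 224.9091
r_1 = -12.2810 / 224.9091 = -0.055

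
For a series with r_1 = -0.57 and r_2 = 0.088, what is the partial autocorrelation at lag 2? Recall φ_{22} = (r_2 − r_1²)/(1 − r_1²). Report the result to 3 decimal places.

-0.351

φ_{22} = (r_2 − r_1²) / (1 − r_1²)
r_1² = (-0.57)² = 0.3249
Numerator = 0.088 − 0.3249 = -0.2369; denominator = 1 − 0.3249 = 0.6751
φ_{22} = -0.2369 / 0.6751 = -0.351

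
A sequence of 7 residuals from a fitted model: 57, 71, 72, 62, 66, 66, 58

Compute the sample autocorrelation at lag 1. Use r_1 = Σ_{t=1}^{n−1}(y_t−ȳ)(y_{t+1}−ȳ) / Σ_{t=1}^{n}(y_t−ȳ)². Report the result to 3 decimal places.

-0.149

Mean ȳ = (57 + 71 + 72 + 62 + 66 + 66 + 58)/7 = 64.5714
Deviations from mean: -7.5714, 6.4286, 7.4286, -2.5714, 1.4286, 1.4286, -6.5714
Numerator Σ_{t=1}^{6}(y_t−ȳ)(y_{t+1}−ȳ) = -31.0408
Denominator Σ(y_t−ȳ)² = 207.7143
r_1 = -31.0408 / 207.7143 = -0.149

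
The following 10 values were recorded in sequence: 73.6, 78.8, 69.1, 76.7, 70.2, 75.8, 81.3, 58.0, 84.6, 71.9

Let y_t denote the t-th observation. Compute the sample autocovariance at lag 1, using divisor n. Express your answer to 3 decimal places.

-35.129

Mean ȳ = (73.6 + 78.8 + 69.1 + 76.7 + 70.2 + 75.8 + 81.3 + 58.0 + 84.6 + 71.9)/10 = 74.0000
Σ_{t=1}^{9}(y_t−ȳ)(y_{t+1}−ȳ) = -351.2900
γ_1 = -351.2900 / 10 = -35.129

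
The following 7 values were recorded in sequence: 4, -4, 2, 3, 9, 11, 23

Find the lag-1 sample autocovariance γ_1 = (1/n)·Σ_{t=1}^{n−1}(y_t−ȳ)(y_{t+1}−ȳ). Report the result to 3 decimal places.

Mean ȳ = (4 − 4 + 2 + 3 + 9 + 11 + 23)/7 = 6.8571
Deviations: -2.8571, -10.8571, -4.8571, -3.8571, 2.1429, 4.1429, 16.1429
Σ_{t=1}^{6}(y_t−ȳ)(y_{t+1}−ȳ) = 169.9796
γ_1 = 169.9796 / 7 = 24.283

24.283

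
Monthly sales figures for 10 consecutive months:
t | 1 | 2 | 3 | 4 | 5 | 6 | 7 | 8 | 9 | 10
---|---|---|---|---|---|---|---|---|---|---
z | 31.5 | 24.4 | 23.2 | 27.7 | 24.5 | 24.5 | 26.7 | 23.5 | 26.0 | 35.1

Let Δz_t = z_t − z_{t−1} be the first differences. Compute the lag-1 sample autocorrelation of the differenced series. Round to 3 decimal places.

-0.024

First differences Δz: -7.1, -1.2, 4.5, -3.2, 0.0, 2.2, -3.2, 2.5, 9.1
Mean of differences = 0.4000
Numerator Σ(Δz_t−Δz̄)(Δz_{t+1}−Δz̄) = -4.3700
Denominator Σ(Δz_t−Δz̄)² = 185.0400
r_1(Δz) = -4.3700 / 185.0400 = -0.024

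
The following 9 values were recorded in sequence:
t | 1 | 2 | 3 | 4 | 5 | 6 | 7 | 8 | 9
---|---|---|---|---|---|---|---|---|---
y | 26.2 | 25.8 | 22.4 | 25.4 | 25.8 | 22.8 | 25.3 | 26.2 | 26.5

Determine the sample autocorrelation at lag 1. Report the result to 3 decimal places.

-0.107

Mean ȳ = (26.2 + 25.8 + 22.4 + 25.4 + 25.8 + 22.8 + 25.3 + 26.2 + 26.5)/9 = 25.1556
Numerator Σ_{t=1}^{8}(y_t−ȳ)(y_{t+1}−ȳ) = -1.9220
Denominator Σ(y_t−ȳ)² = 18.0422
r_1 = -1.9220 / 18.0422 = -0.107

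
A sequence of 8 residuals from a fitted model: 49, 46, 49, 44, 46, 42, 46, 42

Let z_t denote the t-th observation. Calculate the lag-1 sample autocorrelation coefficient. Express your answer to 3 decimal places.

-0.149

Mean z̄ = (49 + 46 + 49 + 44 + 46 + 42 + 46 + 42)/8 = 45.5000
Deviations from mean: 3.5000, 0.5000, 3.5000, -1.5000, 0.5000, -3.5000, 0.5000, -3.5000
Numerator Σ_{t=1}^{7}(z_t−z̄)(z_{t+1}−z̄) = -7.7500
Denominator Σ(z_t−z̄)² = 52.0000
r_1 = -7.7500 / 52.0000 = -0.149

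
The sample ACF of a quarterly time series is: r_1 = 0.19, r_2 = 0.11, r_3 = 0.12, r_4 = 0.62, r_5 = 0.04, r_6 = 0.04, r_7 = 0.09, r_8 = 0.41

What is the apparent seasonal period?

4

The largest autocorrelation is r_4 = 0.62, with a weaker echo at lag 8 (0.41); the remaining lags stay at or below 0.19.
The dominant spike at lag 4 indicates a seasonal period of 4.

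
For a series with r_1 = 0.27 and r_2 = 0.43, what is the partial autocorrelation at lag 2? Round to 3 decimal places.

φ_{22} = (r_2 − r_1²) / (1 − r_1²)
r_1² = (0.27)² = 0.0729
Numerator = 0.43 − 0.0729 = 0.3571; denominator = 1 − 0.0729 = 0.9271
φ_{22} = 0.3571 / 0.9271 = 0.385

0.385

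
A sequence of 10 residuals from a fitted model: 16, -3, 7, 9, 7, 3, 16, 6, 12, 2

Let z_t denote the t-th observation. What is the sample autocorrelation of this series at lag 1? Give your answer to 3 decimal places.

Mean z̄ = (16 − 3 + 7 + 9 + 7 + 3 + 16 + 6 + 12 + 2)/10 = 7.5000
Numerator Σ_{t=1}^{9}(z_t−z̄)(z_{t+1}−z̄) = -165.7500
Denominator Σ(z_t−z̄)² = 330.5000
r_1 = -165.7500 / 330.5000 = -0.502

-0.502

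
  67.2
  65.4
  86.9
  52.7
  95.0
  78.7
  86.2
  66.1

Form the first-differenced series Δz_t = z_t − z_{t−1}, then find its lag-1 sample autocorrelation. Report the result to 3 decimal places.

First differences Δz: -1.8, 21.5, -34.2, 42.3, -16.3, 7.5, -20.1
Mean of differences = -0.1571
Numerator Σ(Δz_t−Δz̄)(Δz_{t+1}−Δz̄) = -3179.9061
Denominator Σ(Δz_t−Δz̄)² = 4150.1971
r_1(Δz) = -3179.9061 / 4150.1971 = -0.766

-0.766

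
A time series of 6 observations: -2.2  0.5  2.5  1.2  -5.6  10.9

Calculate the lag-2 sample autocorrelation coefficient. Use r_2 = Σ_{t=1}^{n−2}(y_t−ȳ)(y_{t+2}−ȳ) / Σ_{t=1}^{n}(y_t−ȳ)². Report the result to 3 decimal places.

Mean ȳ = (-2.2 + 0.5 + 2.5 + 1.2 − 5.6 + 10.9)/6 = 1.2167
Deviations from mean: -3.4167, -0.7167, 1.2833, -0.0167, -6.8167, 9.6833
Σ(y_t−ȳ)(y_{t+2}−ȳ) = (-4.3847) + (0.0119) + (-8.7481) + (-0.1614) = -13.2822
Denominator Σ(y_t−ȳ)² = 154.0683
r_2 = -13.2822 / 154.0683 = -0.086

-0.086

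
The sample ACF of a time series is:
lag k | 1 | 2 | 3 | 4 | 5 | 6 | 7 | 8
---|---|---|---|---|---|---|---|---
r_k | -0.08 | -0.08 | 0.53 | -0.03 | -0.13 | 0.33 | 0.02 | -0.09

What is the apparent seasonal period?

3

The largest autocorrelation is r_3 = 0.53, with a weaker echo at lag 6 (0.33); the remaining lags stay at or below 0.02.
The dominant spike at lag 3 indicates a seasonal period of 3.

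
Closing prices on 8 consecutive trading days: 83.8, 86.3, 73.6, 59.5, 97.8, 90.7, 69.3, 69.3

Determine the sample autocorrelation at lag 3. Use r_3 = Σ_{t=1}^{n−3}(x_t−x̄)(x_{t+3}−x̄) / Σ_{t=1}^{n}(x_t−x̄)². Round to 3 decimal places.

-0.011

Mean x̄ = (83.8 + 86.3 + 73.6 + 59.5 + 97.8 + 90.7 + 69.3 + 69.3)/8 = 78.7875
Σ(x_t−x̄)(x_{t+3}−x̄) = (-96.6786) + (142.8314) + (-61.7961) + (182.9902) + (-180.3811) = -13.0342
Denominator Σ(x_t−x̄)² = 1163.8888
r_3 = -13.0342 / 1163.8888 = -0.011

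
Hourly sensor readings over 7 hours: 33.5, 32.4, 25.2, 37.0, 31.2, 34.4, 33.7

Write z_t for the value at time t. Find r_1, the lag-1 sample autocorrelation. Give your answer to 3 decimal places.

-0.471

Mean z̄ = (33.5 + 32.4 + 25.2 + 37.0 + 31.2 + 34.4 + 33.7)/7 = 32.4857
Deviations from mean: 1.0143, -0.0857, -7.2857, 4.5143, -1.2857, 1.9143, 1.2143
Σ(z_t−z̄)(z_{t+1}−z̄) = (-0.0869) + (0.6245) + (-32.8898) + (-5.8041) + (-2.4612) + (2.3245) = -38.2931
Denominator Σ(z_t−z̄)² = 81.2886
r_1 = -38.2931 / 81.2886 = -0.471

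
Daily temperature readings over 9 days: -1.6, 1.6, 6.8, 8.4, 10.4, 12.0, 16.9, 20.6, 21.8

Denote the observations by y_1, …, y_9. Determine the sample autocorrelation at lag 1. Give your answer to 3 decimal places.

0.651

Mean ȳ = (-1.6 + 1.6 + 6.8 + 8.4 + 10.4 + 12.0 + 16.9 + 20.6 + 21.8)/9 = 10.7667
Numerator Σ_{t=1}^{8}(y_t−ȳ)(y_{t+1}−ȳ) = 335.8956
Denominator Σ(y_t−ȳ)² = 516.0000
r_1 = 335.8956 / 516.0000 = 0.651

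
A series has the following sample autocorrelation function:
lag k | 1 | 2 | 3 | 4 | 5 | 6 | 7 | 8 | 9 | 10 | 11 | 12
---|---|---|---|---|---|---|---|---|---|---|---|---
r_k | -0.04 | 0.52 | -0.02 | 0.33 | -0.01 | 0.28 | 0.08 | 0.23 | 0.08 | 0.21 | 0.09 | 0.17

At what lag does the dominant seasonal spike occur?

2

The largest autocorrelation is r_2 = 0.52, with weaker echoes at lags 4 (0.33), 6 (0.28), 8 (0.23), 10 (0.21) and 12 (0.17); the remaining lags stay at or below 0.09.
The dominant spike at lag 2 indicates a seasonal period of 2.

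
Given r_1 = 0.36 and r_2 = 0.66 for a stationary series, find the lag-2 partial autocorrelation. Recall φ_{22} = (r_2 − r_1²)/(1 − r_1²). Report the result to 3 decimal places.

φ_{22} = (r_2 − r_1²) / (1 − r_1²)
r_1² = (0.36)² = 0.1296
Numerator = 0.66 − 0.1296 = 0.5304; denominator = 1 − 0.1296 = 0.8704
φ_{22} = 0.5304 / 0.8704 = 0.609

0.609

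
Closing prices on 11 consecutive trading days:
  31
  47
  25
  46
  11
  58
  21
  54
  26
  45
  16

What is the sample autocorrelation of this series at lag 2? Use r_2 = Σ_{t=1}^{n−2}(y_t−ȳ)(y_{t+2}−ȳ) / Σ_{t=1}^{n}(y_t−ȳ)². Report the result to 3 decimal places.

0.744

Mean ȳ = (31 + 47 + 25 + 46 + 11 + 58 + 21 + 54 + 26 + 45 + 16)/11 = 34.5455
Numerator Σ_{t=1}^{9}(y_t−ȳ)(y_{t+2}−ȳ) = 1922.7686
Denominator Σ(y_t−ȳ)² = 2582.7273
r_2 = 1922.7686 / 2582.7273 = 0.744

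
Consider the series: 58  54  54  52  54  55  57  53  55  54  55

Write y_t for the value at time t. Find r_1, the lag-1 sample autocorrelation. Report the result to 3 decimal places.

Mean ȳ = (58 + 54 + 54 + 52 + 54 + 55 + 57 + 53 + 55 + 54 + 55)/11 = 54.6364
Numerator Σ_{t=1}^{10}(y_t−ȳ)(y_{t+1}−ȳ) = -2.6777
Denominator Σ(y_t−ȳ)² = 28.5455
r_1 = -2.6777 / 28.5455 = -0.094

-0.094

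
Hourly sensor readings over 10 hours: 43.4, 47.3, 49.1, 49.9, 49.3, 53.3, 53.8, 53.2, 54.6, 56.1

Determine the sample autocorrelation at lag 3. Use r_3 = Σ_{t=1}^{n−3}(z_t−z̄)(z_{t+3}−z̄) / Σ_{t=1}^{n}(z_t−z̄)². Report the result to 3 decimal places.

Mean z̄ = (43.4 + 47.3 + 49.1 + 49.9 + 49.3 + 53.3 + 53.8 + 53.2 + 54.6 + 56.1)/10 = 51.0000
Σ(z_t−z̄)(z_{t+3}−z̄) = (8.3600) + (6.2900) + (-4.3700) + (-3.0800) + (-3.7400) + (8.2800) + (14.2800) = 26.0200
Denominator Σ(z_t−z̄)² = 136.1000
r_3 = 26.0200 / 136.1000 = 0.191

0.191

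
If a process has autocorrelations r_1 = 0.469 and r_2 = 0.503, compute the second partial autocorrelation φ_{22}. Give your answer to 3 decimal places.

φ_{22} = (r_2 − r_1²) / (1 − r_1²)
r_1² = (0.469)² = 0.219961
Numerator = 0.503 − 0.2200 = 0.2830; denominator = 1 − 0.2200 = 0.7800
φ_{22} = 0.2830 / 0.7800 = 0.363

0.363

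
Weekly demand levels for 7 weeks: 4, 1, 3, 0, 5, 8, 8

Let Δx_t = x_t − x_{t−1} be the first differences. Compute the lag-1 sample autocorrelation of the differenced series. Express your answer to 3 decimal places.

-0.321

First differences Δx: -3, 2, -3, 5, 3, 0
Mean of differences = 0.6667
Numerator Σ(Δx_t−Δx̄)(Δx_{t+1}−Δx̄) = -17.1111
Denominator Σ(Δx_t−Δx̄)² = 53.3333
r_1(Δx) = -17.1111 / 53.3333 = -0.321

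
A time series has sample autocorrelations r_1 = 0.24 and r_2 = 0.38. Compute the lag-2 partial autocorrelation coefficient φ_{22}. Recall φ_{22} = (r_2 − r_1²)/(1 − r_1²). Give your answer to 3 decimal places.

0.342

φ_{22} = (r_2 − r_1²) / (1 − r_1²)
r_1² = (0.24)² = 0.0576
Numerator = 0.38 − 0.0576 = 0.3224; denominator = 1 − 0.0576 = 0.9424
φ_{22} = 0.3224 / 0.9424 = 0.342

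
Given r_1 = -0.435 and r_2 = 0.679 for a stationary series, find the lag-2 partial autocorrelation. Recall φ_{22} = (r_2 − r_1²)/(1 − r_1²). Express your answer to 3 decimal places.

φ_{22} = (r_2 − r_1²) / (1 − r_1²)
r_1² = (-0.435)² = 0.189225
Numerator = 0.679 − 0.1892 = 0.4898; denominator = 1 − 0.1892 = 0.8108
φ_{22} = 0.4898 / 0.8108 = 0.604

0.604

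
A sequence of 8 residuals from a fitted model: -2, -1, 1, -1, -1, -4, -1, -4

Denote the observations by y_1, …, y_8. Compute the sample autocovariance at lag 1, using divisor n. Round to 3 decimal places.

-0.127

Mean ȳ = (-2 − 1 + 1 − 1 − 1 − 4 − 1 − 4)/8 = -1.6250
Σ_{t=1}^{7}(y_t−ȳ)(y_{t+1}−ȳ) = -1.0156
γ_1 = -1.0156 / 8 = -0.127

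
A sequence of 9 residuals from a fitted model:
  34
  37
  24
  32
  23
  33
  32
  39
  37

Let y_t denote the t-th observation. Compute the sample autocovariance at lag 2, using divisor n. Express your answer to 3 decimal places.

7.568

Mean ȳ = (34 + 37 + 24 + 32 + 23 + 33 + 32 + 39 + 37)/9 = 32.3333
Σ_{t=1}^{7}(y_t−ȳ)(y_{t+2}−ȳ) = 68.1111
γ_2 = 68.1111 / 9 = 7.568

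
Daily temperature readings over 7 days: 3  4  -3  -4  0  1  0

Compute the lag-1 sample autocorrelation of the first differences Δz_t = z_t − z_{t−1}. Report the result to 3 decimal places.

-0.041

First differences Δz: 1, -7, -1, 4, 1, -1
Mean of differences = -0.5000
Numerator Σ(Δz_t−Δz̄)(Δz_{t+1}−Δz̄) = -2.7500
Denominator Σ(Δz_t−Δz̄)² = 67.5000
r_1(Δz) = -2.7500 / 67.5000 = -0.041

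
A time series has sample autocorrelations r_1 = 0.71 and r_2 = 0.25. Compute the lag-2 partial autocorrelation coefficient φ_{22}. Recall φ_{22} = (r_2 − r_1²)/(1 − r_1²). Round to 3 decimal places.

-0.512

φ_{22} = (r_2 − r_1²) / (1 − r_1²)
r_1² = (0.71)² = 0.5041
Numerator = 0.25 − 0.5041 = -0.2541; denominator = 1 − 0.5041 = 0.4959
φ_{22} = -0.2541 / 0.4959 = -0.512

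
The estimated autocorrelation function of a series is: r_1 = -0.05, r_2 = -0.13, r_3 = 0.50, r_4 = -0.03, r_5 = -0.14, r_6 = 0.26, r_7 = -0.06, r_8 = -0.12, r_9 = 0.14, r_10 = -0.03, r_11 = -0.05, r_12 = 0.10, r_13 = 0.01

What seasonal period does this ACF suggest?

3

The largest autocorrelation is r_3 = 0.50, with a weaker echo at lag 6 (0.26); the remaining lags stay at or below 0.14.
The dominant spike at lag 3 indicates a seasonal period of 3.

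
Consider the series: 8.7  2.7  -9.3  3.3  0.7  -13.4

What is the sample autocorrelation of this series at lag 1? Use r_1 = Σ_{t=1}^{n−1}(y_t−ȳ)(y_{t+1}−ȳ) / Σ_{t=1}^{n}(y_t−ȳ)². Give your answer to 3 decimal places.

Mean ȳ = (8.7 + 2.7 − 9.3 + 3.3 + 0.7 − 13.4)/6 = -1.2167
Σ(y_t−ȳ)(y_{t+1}−ȳ) = (38.8403) + (-31.6597) + (-36.5097) + (8.6569) + (-23.3514) = -44.0236
Denominator Σ(y_t−ȳ)² = 351.5283
r_1 = -44.0236 / 351.5283 = -0.125

-0.125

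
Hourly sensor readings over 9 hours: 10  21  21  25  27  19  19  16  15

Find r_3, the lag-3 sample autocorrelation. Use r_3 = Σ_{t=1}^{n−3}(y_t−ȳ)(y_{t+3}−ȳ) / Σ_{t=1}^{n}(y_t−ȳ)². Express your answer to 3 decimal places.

-0.306

Mean ȳ = (10 + 21 + 21 + 25 + 27 + 19 + 19 + 16 + 15)/9 = 19.2222
Σ(y_t−ȳ)(y_{t+3}−ȳ) = (-53.2840) + (13.8272) + (-0.3951) + (-1.2840) + (-25.0617) + (0.9383) = -65.2593
Denominator Σ(y_t−ȳ)² = 213.5556
r_3 = -65.2593 / 213.5556 = -0.306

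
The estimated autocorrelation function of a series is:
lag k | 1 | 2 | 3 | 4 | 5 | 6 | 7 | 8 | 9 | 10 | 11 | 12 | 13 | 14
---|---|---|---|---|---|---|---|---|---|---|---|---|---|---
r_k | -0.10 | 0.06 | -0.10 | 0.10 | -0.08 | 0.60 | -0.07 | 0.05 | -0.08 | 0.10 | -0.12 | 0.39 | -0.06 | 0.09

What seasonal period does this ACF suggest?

6

The largest autocorrelation is r_6 = 0.60, with a weaker echo at lag 12 (0.39); the remaining lags stay at or below 0.10.
The dominant spike at lag 6 indicates a seasonal period of 6.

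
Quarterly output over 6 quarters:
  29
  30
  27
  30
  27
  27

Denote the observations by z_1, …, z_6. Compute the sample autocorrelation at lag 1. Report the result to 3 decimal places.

-0.333

Mean z̄ = (29 + 30 + 27 + 30 + 27 + 27)/6 = 28.3333
Deviations from mean: 0.6667, 1.6667, -1.3333, 1.6667, -1.3333, -1.3333
Numerator Σ_{t=1}^{5}(z_t−z̄)(z_{t+1}−z̄) = -3.7778
Denominator Σ(z_t−z̄)² = 11.3333
r_1 = -3.7778 / 11.3333 = -0.333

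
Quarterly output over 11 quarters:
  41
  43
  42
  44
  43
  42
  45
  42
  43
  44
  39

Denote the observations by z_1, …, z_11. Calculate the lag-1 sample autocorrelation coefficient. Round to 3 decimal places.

-0.327

Mean z̄ = (41 + 43 + 42 + 44 + 43 + 42 + 45 + 42 + 43 + 44 + 39)/11 = 42.5455
Numerator Σ_{t=1}^{10}(z_t−z̄)(z_{t+1}−z̄) = -8.7521
Denominator Σ(z_t−z̄)² = 26.7273
r_1 = -8.7521 / 26.7273 = -0.327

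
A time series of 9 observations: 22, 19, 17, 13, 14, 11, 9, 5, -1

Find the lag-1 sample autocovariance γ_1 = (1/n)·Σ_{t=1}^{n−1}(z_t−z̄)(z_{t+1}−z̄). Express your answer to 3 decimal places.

24.949

Mean z̄ = (22 + 19 + 17 + 13 + 14 + 11 + 9 + 5 − 1)/9 = 12.1111
Σ_{t=1}^{8}(z_t−z̄)(z_{t+1}−z̄) = 224.5432
γ_1 = 224.5432 / 9 = 24.949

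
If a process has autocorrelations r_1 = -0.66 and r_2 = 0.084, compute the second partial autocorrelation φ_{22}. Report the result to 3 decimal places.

-0.623

φ_{22} = (r_2 − r_1²) / (1 − r_1²)
r_1² = (-0.66)² = 0.4356
Numerator = 0.084 − 0.4356 = -0.3516; denominator = 1 − 0.4356 = 0.5644
φ_{22} = -0.3516 / 0.5644 = -0.623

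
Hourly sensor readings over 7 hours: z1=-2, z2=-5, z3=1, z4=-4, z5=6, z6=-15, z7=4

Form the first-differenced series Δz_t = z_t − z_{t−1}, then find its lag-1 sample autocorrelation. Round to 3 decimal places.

-0.723

First differences Δz: -3, 6, -5, 10, -21, 19
Mean of differences = 1.0000
Numerator Σ(Δz_t−Δz̄)(Δz_{t+1}−Δz̄) = -698.0000
Denominator Σ(Δz_t−Δz̄)² = 966.0000
r_1(Δz) = -698.0000 / 966.0000 = -0.723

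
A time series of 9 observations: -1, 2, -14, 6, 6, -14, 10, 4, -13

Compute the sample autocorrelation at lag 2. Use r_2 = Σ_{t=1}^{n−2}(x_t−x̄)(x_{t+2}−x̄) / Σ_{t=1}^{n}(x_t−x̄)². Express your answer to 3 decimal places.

Mean x̄ = (-1 + 2 − 14 + 6 + 6 − 14 + 10 + 4 − 13)/9 = -1.5556
Numerator Σ_{t=1}^{7}(x_t−x̄)(x_{t+2}−x̄) = -282.1728
Denominator Σ(x_t−x̄)² = 732.2222
r_2 = -282.1728 / 732.2222 = -0.385

-0.385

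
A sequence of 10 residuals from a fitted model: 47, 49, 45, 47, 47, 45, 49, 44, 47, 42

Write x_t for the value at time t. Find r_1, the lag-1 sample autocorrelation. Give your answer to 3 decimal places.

Mean x̄ = (47 + 49 + 45 + 47 + 47 + 45 + 49 + 44 + 47 + 42)/10 = 46.2000
Numerator Σ_{t=1}^{9}(x_t−x̄)(x_{t+1}−x̄) = -17.0400
Denominator Σ(x_t−x̄)² = 43.6000
r_1 = -17.0400 / 43.6000 = -0.391

-0.391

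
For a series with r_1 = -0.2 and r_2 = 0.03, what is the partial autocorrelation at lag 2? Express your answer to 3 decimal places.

φ_{22} = (r_2 − r_1²) / (1 − r_1²)
r_1² = (-0.2)² = 0.04
Numerator = 0.03 − 0.0400 = -0.0100; denominator = 1 − 0.0400 = 0.9600
φ_{22} = -0.0100 / 0.9600 = -0.010

-0.010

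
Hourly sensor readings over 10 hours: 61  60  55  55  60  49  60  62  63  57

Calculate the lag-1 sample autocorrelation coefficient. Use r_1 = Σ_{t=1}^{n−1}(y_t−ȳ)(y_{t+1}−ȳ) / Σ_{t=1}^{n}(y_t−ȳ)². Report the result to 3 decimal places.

Mean ȳ = (61 + 60 + 55 + 55 + 60 + 49 + 60 + 62 + 63 + 57)/10 = 58.2000
Numerator Σ_{t=1}^{9}(y_t−ȳ)(y_{t+1}−ȳ) = -10.0400
Denominator Σ(y_t−ȳ)² = 161.6000
r_1 = -10.0400 / 161.6000 = -0.062

-0.062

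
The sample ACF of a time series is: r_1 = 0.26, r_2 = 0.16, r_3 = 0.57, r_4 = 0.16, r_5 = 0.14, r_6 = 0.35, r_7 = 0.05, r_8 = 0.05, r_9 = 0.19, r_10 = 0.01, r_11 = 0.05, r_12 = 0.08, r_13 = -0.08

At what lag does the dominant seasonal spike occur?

The largest autocorrelation is r_3 = 0.57, with a weaker echo at lag 6 (0.35); the remaining lags stay at or below 0.26. The elevated value at lag 1 (0.26), dropping to 0.16 at lag 2, reflects decaying short-term dependence rather than seasonality.
The dominant spike at lag 3 indicates a seasonal period of 3.

3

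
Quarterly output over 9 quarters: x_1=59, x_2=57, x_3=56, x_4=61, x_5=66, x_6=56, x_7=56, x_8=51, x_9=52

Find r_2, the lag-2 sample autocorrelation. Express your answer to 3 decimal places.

-0.086

Mean x̄ = (59 + 57 + 56 + 61 + 66 + 56 + 56 + 51 + 52)/9 = 57.1111
Σ(x_t−x̄)(x_{t+2}−x̄) = (-2.0988) + (-0.4321) + (-9.8765) + (-4.3210) + (-9.8765) + (6.7901) + (5.6790) = -14.1358
Denominator Σ(x_t−x̄)² = 164.8889
r_2 = -14.1358 / 164.8889 = -0.086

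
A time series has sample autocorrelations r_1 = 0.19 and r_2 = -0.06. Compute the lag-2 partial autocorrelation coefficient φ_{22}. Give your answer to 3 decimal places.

-0.100

φ_{22} = (r_2 − r_1²) / (1 − r_1²)
r_1² = (0.19)² = 0.0361
Numerator = -0.06 − 0.0361 = -0.0961; denominator = 1 − 0.0361 = 0.9639
φ_{22} = -0.0961 / 0.9639 = -0.100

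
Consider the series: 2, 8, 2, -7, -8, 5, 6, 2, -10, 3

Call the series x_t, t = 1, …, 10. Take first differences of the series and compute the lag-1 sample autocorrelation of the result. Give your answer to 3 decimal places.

-0.127

First differences Δx: 6, -6, -9, -1, 13, 1, -4, -12, 13
Mean of differences = 0.1111
Numerator Σ(Δx_t−Δx̄)(Δx_{t+1}−Δx̄) = -83.0123
Denominator Σ(Δx_t−Δx̄)² = 652.8889
r_1(Δx) = -83.0123 / 652.8889 = -0.127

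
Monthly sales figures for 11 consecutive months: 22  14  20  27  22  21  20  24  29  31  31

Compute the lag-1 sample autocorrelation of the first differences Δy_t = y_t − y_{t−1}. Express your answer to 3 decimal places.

First differences Δy: -8, 6, 7, -5, -1, -1, 4, 5, 2, 0
Mean of differences = 0.9000
Numerator Σ(Δy_t−Δȳ)(Δy_{t+1}−Δȳ) = -25.1100
Denominator Σ(Δy_t−Δȳ)² = 212.9000
r_1(Δy) = -25.1100 / 212.9000 = -0.118

-0.118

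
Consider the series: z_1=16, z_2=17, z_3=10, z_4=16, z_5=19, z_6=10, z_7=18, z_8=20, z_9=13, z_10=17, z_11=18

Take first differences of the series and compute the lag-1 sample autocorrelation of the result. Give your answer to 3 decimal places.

First differences Δz: 1, -7, 6, 3, -9, 8, 2, -7, 4, 1
Mean of differences = 0.2000
Numerator Σ(Δz_t−Δz̄)(Δz_{t+1}−Δz̄) = -152.0400
Denominator Σ(Δz_t−Δz̄)² = 309.6000
r_1(Δz) = -152.0400 / 309.6000 = -0.491

-0.491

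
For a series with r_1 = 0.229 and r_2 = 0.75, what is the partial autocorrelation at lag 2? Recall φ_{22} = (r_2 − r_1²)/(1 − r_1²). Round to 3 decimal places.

0.736

φ_{22} = (r_2 − r_1²) / (1 − r_1²)
r_1² = (0.229)² = 0.052441
Numerator = 0.75 − 0.0524 = 0.6976; denominator = 1 − 0.0524 = 0.9476
φ_{22} = 0.6976 / 0.9476 = 0.736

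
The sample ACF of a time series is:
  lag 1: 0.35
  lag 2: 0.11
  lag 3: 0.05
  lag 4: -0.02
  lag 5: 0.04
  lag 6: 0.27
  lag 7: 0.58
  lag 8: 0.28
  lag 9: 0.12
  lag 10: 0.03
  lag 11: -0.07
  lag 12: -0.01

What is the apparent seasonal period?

7

The largest autocorrelation is r_7 = 0.58; the remaining lags stay at or below 0.35. The elevated value at lag 1 (0.35), dropping to 0.11 at lag 2, reflects decaying short-term dependence rather than seasonality.
The dominant spike at lag 7 indicates a seasonal period of 7.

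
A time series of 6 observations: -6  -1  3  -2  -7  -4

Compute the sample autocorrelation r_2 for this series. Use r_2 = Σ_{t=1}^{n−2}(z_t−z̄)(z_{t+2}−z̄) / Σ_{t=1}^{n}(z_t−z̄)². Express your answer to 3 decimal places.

-0.632

Mean z̄ = (-6 − 1 + 3 − 2 − 7 − 4)/6 = -2.8333
Deviations from mean: -3.1667, 1.8333, 5.8333, 0.8333, -4.1667, -1.1667
Σ(z_t−z̄)(z_{t+2}−z̄) = (-18.4722) + (1.5278) + (-24.3056) + (-0.9722) = -42.2222
Denominator Σ(z_t−z̄)² = 66.8333
r_2 = -42.2222 / 66.8333 = -0.632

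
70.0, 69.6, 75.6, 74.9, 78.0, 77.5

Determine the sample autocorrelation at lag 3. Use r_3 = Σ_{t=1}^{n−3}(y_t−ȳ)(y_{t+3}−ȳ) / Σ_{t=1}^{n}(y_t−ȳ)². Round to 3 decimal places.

-0.238

Mean ȳ = (70.0 + 69.6 + 75.6 + 74.9 + 78.0 + 77.5)/6 = 74.2667
Deviations from mean: -4.2667, -4.6667, 1.3333, 0.6333, 3.7333, 3.2333
Σ(y_t−ȳ)(y_{t+3}−ȳ) = (-2.7022) + (-17.4222) + (4.3111) = -15.8133
Denominator Σ(y_t−ȳ)² = 66.5533
r_3 = -15.8133 / 66.5533 = -0.238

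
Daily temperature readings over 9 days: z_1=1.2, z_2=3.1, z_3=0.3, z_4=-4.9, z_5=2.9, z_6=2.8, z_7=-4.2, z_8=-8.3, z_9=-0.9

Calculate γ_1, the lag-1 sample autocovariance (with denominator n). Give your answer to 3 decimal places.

Mean z̄ = (1.2 + 3.1 + 0.3 − 4.9 + 2.9 + 2.8 − 4.2 − 8.3 − 0.9)/9 = -0.8889
Σ_{t=1}^{8}(z_t−z̄)(z_{t+1}−z̄) = 19.4921
γ_1 = 19.4921 / 9 = 2.166

2.166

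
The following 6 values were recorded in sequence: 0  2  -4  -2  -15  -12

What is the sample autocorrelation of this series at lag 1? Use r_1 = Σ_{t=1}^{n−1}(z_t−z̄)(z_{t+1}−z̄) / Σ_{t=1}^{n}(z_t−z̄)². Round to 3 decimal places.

Mean z̄ = (0 + 2 − 4 − 2 − 15 − 12)/6 = -5.1667
Deviations from mean: 5.1667, 7.1667, 1.1667, 3.1667, -9.8333, -6.8333
Σ(z_t−z̄)(z_{t+1}−z̄) = (37.0278) + (8.3611) + (3.6944) + (-31.1389) + (67.1944) = 85.1389
Denominator Σ(z_t−z̄)² = 232.8333
r_1 = 85.1389 / 232.8333 = 0.366

0.366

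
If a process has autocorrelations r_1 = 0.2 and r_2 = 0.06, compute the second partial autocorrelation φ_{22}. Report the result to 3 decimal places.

0.021

φ_{22} = (r_2 − r_1²) / (1 − r_1²)
r_1² = (0.2)² = 0.04
Numerator = 0.06 − 0.0400 = 0.0200; denominator = 1 − 0.0400 = 0.9600
φ_{22} = 0.0200 / 0.9600 = 0.021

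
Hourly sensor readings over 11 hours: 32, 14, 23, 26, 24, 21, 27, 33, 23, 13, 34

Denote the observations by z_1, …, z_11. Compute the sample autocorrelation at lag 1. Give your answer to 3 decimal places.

Mean z̄ = (32 + 14 + 23 + 26 + 24 + 21 + 27 + 33 + 23 + 13 + 34)/11 = 24.5455
Numerator Σ_{t=1}^{10}(z_t−z̄)(z_{t+1}−z̄) = -155.7521
Denominator Σ(z_t−z̄)² = 486.7273
r_1 = -155.7521 / 486.7273 = -0.320

-0.320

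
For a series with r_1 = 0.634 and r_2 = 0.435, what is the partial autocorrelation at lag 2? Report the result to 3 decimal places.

0.055

φ_{22} = (r_2 − r_1²) / (1 − r_1²)
r_1² = (0.634)² = 0.401956
Numerator = 0.435 − 0.4020 = 0.0330; denominator = 1 − 0.4020 = 0.5980
φ_{22} = 0.0330 / 0.5980 = 0.055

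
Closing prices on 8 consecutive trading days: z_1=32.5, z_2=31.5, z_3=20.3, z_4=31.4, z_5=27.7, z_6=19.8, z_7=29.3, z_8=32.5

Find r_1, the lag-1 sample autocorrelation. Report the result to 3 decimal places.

-0.207

Mean z̄ = (32.5 + 31.5 + 20.3 + 31.4 + 27.7 + 19.8 + 29.3 + 32.5)/8 = 28.1250
Deviations from mean: 4.3750, 3.3750, -7.8250, 3.2750, -0.4250, -8.3250, 1.1750, 4.3750
Σ(z_t−z̄)(z_{t+1}−z̄) = (14.7656) + (-26.4094) + (-25.6269) + (-1.3919) + (3.5381) + (-9.7819) + (5.1406) = -39.7656
Denominator Σ(z_t−z̄)² = 192.4950
r_1 = -39.7656 / 192.4950 = -0.207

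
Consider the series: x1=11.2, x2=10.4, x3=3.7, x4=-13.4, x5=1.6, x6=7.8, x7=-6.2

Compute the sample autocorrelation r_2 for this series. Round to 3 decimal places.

Mean x̄ = (11.2 + 10.4 + 3.7 − 13.4 + 1.6 + 7.8 − 6.2)/7 = 2.1571
Deviations from mean: 9.0429, 8.2429, 1.5429, -15.5571, -0.5571, 5.6429, -8.3571
Σ(x_t−x̄)(x_{t+2}−x̄) = (13.9518) + (-128.2353) + (-0.8596) + (-87.7867) + (4.6561) = -198.2737
Denominator Σ(x_t−x̄)² = 496.1171
r_2 = -198.2737 / 496.1171 = -0.400

-0.400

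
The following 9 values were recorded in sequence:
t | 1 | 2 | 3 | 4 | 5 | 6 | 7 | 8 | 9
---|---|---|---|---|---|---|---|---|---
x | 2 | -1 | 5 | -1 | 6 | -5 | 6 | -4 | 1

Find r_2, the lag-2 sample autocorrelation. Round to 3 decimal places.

Mean x̄ = (2 − 1 + 5 − 1 + 6 − 5 + 6 − 4 + 1)/9 = 1.0000
Σ(x_t−x̄)(x_{t+2}−x̄) = (4.0000) + (4.0000) + (20.0000) + (12.0000) + (25.0000) + (30.0000) + (0.0000) = 95.0000
Denominator Σ(x_t−x̄)² = 136.0000
r_2 = 95.0000 / 136.0000 = 0.699

0.699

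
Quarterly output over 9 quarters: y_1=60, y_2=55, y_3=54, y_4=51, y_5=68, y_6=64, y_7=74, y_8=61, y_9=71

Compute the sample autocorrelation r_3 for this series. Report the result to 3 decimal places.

Mean ȳ = (60 + 55 + 54 + 51 + 68 + 64 + 74 + 61 + 71)/9 = 62.0000
Numerator Σ_{t=1}^{6}(y_t−ȳ)(y_{t+3}−ȳ) = -156.0000
Denominator Σ(y_t−ȳ)² = 504.0000
r_3 = -156.0000 / 504.0000 = -0.310

-0.310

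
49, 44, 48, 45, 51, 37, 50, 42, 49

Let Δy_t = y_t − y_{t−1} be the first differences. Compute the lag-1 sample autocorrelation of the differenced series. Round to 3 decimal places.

First differences Δy: -5, 4, -3, 6, -14, 13, -8, 7
Mean of differences = 0.0000
Numerator Σ(Δy_t−Δȳ)(Δy_{t+1}−Δȳ) = -476.0000
Denominator Σ(Δy_t−Δȳ)² = 564.0000
r_1(Δy) = -476.0000 / 564.0000 = -0.844

-0.844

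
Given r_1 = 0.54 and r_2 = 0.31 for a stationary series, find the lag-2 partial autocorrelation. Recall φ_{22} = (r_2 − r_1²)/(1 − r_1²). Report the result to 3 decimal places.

φ_{22} = (r_2 − r_1²) / (1 − r_1²)
r_1² = (0.54)² = 0.2916
Numerator = 0.31 − 0.2916 = 0.0184; denominator = 1 − 0.2916 = 0.7084
φ_{22} = 0.0184 / 0.7084 = 0.026

0.026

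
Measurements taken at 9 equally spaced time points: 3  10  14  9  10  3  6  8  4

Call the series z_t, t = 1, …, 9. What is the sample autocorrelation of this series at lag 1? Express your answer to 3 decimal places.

Mean z̄ = (3 + 10 + 14 + 9 + 10 + 3 + 6 + 8 + 4)/9 = 7.4444
Numerator Σ_{t=1}^{8}(z_t−z̄)(z_{t+1}−z̄) = 11.9136
Denominator Σ(z_t−z̄)² = 112.2222
r_1 = 11.9136 / 112.2222 = 0.106

0.106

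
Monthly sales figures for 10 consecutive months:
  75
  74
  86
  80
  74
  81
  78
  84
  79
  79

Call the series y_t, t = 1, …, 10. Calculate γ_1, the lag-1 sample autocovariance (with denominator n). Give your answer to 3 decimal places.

-3.000

Mean ȳ = (75 + 74 + 86 + 80 + 74 + 81 + 78 + 84 + 79 + 79)/10 = 79.0000
Σ_{t=1}^{9}(y_t−ȳ)(y_{t+1}−ȳ) = -30.0000
γ_1 = -30.0000 / 10 = -3.000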